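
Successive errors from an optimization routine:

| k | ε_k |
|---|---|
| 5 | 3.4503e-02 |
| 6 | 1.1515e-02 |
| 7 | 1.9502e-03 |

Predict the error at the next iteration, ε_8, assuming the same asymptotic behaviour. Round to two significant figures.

1.1e-4

First estimate the order: p ≈ ln(ε_7/ε_6) / ln(ε_6/ε_5) = ln(1.9502e-03/1.1515e-02)/ln(1.1515e-02/3.4503e-02) = ln(0.169362)/ln(0.333739) ≈ 1.6181.
Then ε_8 ≈ ε_7·(ε_7/ε_6)^p = 1.9502e-03·(0.169362)^1.6181 = 1.9502e-03·0.0565128 ≈ 0.0001102.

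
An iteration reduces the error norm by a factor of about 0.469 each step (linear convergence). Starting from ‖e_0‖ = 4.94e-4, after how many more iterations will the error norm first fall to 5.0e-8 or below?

After k steps, ‖e_k‖ ≈ 4.94e-4·0.469^k.
Need 0.469^k ≤ 5.0e-8/4.94e-4 = 0.000101215.
k ≥ ln(0.000101215)/ln(0.469) = -9.1983/-0.75715 = 12.149.
Smallest integer k = 13.

13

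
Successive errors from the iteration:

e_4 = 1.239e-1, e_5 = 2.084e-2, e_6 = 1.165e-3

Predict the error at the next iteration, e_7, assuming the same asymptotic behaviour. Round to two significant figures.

1.1e-5

First estimate the order: p ≈ ln(e_6/e_5) / ln(e_5/e_4) = ln(1.165e-3/2.084e-2)/ln(2.084e-2/1.239e-1) = ln(0.0559021)/ln(0.1682) ≈ 1.6179.
Then e_7 ≈ e_6·(e_6/e_5)^p = 1.165e-3·(0.0559021)^1.6179 = 1.165e-3·0.00940728 ≈ 1.096e-05.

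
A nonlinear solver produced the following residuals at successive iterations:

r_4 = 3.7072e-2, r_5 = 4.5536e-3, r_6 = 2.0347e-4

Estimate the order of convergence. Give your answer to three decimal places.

1.482

p ≈ ln(r_6/r_5) / ln(r_5/r_4)
  = ln(2.0347e-4/4.5536e-3) / ln(4.5536e-3/3.7072e-2)
  = ln(0.0446833) / ln(0.122831)
  = -3.108155 / -2.096946 ≈ 1.482229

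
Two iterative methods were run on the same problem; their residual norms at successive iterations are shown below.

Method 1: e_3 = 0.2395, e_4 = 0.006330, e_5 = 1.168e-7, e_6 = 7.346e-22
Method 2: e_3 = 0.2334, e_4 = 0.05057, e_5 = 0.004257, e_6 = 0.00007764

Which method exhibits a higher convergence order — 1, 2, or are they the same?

1

Method 1: p ≈ ln(7.346e-22/1.168e-7)/ln(1.168e-7/0.006330) ≈ 3.00.
Method 2: p ≈ ln(0.00007764/0.004257)/ln(0.004257/0.05057) ≈ 1.62.
Method 1 has the higher order (≈3.0 vs ≈1.6).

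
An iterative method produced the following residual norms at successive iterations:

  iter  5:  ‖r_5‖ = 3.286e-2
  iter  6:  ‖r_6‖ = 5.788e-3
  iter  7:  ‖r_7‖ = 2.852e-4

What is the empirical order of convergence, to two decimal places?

p ≈ ln(‖r_7‖/‖r_6‖) / ln(‖r_6‖/‖r_5‖)
  = ln(2.852e-4/5.788e-3) / ln(5.788e-3/3.286e-2)
  = ln(0.0492744) / ln(0.176141)
  = -3.01035 / -1.73647 ≈ 1.73360

1.73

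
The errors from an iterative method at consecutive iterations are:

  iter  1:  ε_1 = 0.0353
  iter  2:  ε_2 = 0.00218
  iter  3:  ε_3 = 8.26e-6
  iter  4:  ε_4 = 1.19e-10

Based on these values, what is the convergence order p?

Consecutive ratios: ε_4/ε_3 = 1.19e-10/8.26e-6 = 1.44068e-05, ε_3/ε_2 = 8.26e-6/0.00218 = 0.00378899.
p ≈ ln(1.44068e-05)/ln(0.00378899) = -11.1478/-5.5757 ≈ 2.00.
So the convergence is quadratic (order 2).

2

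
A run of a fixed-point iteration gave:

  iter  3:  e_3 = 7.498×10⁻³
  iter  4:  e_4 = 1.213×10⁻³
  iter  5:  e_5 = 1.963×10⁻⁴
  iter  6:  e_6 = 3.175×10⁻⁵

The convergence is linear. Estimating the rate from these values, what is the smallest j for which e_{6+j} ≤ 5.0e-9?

5

Rate ρ ≈ e_6/e_5 = 3.175×10⁻⁵/1.963×10⁻⁴ = 0.1617.
After j more steps, e_{6+j} ≈ 3.175×10⁻⁵·ρ^j; need ρ^j ≤ 5.0e-9/3.175×10⁻⁵ = 0.00015748.
j ≥ ln(0.00015748)/ln(0.1617) = -8.7562/-1.82201 = 4.806.
So 5 more iterations are needed.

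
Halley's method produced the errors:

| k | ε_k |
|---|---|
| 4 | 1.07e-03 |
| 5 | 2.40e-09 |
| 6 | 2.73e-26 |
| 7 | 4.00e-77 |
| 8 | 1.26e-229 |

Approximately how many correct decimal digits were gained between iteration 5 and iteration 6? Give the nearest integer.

17

Digits gained ≈ log₁₀(ε_5/ε_6) = log₁₀(2.40e-09/2.73e-26) = log₁₀(8.79121e+16) ≈ 16.944.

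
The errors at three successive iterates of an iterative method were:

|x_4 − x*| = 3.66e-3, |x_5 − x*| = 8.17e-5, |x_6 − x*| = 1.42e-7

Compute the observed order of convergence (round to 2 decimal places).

p ≈ ln(|x_6 − x*|/|x_5 − x*|) / ln(|x_5 − x*|/|x_4 − x*|)
  = ln(1.42e-7/8.17e-5) / ln(8.17e-5/3.66e-3)
  = ln(0.00173807) / ln(0.0223224)
  = -6.35498 / -3.80216 ≈ 1.67141

1.67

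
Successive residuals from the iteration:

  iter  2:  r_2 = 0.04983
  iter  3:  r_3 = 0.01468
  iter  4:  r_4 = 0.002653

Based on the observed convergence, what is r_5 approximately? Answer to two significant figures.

2.4e-4

First estimate the order: p ≈ ln(r_4/r_3) / ln(r_3/r_2) = ln(0.002653/0.01468)/ln(0.01468/0.04983) = ln(0.180722)/ln(0.294602) ≈ 1.3998.
Then r_5 ≈ r_4·(r_4/r_3)^p = 0.002653·(0.180722)^1.3998 = 0.002653·0.0911935 ≈ 0.0002419.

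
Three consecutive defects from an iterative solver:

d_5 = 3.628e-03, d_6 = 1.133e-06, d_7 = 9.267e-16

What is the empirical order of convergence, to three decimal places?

p ≈ ln(d_7/d_6) / ln(d_6/d_5)
  = ln(9.267e-16/1.133e-06) / ln(1.133e-06/3.628e-03)
  = ln(8.17917e-10) / ln(0.000312293)
  = -20.924260 / -8.071569 ≈ 2.592341

2.592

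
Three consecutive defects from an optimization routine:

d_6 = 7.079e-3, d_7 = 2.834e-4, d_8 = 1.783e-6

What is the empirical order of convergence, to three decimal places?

1.575

p ≈ ln(d_8/d_7) / ln(d_7/d_6)
  = ln(1.783e-6/2.834e-4) / ln(2.834e-4/7.079e-3)
  = ln(0.00629146) / ln(0.0400339)
  = -5.068562 / -3.218029 ≈ 1.575052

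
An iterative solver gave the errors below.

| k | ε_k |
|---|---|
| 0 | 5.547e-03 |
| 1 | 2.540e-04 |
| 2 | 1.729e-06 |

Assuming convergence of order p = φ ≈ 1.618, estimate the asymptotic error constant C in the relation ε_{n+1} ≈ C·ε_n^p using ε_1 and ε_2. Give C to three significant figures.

1.13

C ≈ ε_2 / ε_1^1.618
  = 1.729e-06 / (2.540e-04)^1.618
  = 1.729e-06 / 1.52413e-06 ≈ 1.1344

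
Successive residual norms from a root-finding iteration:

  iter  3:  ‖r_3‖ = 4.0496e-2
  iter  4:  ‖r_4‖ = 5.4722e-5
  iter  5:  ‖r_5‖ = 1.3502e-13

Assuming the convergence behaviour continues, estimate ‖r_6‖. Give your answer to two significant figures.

First estimate the order: p ≈ ln(‖r_5‖/‖r_4‖) / ln(‖r_4‖/‖r_3‖) = ln(1.3502e-13/5.4722e-5)/ln(5.4722e-5/4.0496e-2) = ln(2.46738e-09)/ln(0.00135129) ≈ 3.0000.
Then ‖r_6‖ ≈ ‖r_5‖·(‖r_5‖/‖r_4‖)^p = 1.3502e-13·(2.46738e-09)^3.0000 = 1.3502e-13·1.50213e-26 ≈ 2.028e-39.

2.0e-39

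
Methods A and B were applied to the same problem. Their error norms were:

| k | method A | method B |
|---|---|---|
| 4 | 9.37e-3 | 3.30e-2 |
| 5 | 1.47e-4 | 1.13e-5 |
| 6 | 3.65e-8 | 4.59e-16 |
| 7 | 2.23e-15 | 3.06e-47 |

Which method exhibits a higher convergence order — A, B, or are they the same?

B

Method A: p ≈ ln(2.23e-15/3.65e-8)/ln(3.65e-8/1.47e-4) ≈ 2.00.
Method B: p ≈ ln(3.06e-47/4.59e-16)/ln(4.59e-16/1.13e-5) ≈ 3.00.
Method B has the higher order (≈3.0 vs ≈2.0).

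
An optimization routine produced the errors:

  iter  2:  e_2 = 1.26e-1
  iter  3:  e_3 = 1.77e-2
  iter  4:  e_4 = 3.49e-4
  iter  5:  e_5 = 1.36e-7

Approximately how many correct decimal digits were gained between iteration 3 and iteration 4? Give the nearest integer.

Digits gained ≈ log₁₀(e_3/e_4) = log₁₀(1.77e-2/3.49e-4) = log₁₀(50.7163) ≈ 1.705.

2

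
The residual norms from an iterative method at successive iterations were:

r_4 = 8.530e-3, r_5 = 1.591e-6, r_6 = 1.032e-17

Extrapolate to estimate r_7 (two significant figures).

2.8e-51

First estimate the order: p ≈ ln(r_6/r_5) / ln(r_5/r_4) = ln(1.032e-17/1.591e-6)/ln(1.591e-6/8.530e-3) = ln(6.48649e-12)/ln(0.000186518) ≈ 3.0000.
Then r_7 ≈ r_6·(r_6/r_5)^p = 1.032e-17·(6.48649e-12)^3.0000 = 1.032e-17·2.72916e-34 ≈ 2.816e-51.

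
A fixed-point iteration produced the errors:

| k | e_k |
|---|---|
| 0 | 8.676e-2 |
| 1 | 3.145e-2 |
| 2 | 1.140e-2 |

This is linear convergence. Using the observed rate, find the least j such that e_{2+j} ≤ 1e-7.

Rate ρ ≈ e_2/e_1 = 1.140e-2/3.145e-2 = 0.3625.
After j more steps, e_{2+j} ≈ 1.140e-2·ρ^j; need ρ^j ≤ 1e-7/1.140e-2 = 8.77193e-06.
j ≥ ln(8.77193e-06)/ln(0.3625) = -11.6440/-1.01473 = 11.475.
So 12 more iterations are needed.

12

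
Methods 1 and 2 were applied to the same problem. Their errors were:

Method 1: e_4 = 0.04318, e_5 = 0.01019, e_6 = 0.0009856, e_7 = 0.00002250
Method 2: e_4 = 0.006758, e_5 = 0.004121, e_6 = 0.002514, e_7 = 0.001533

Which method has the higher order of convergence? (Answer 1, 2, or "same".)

Method 1: p ≈ ln(0.00002250/0.0009856)/ln(0.0009856/0.01019) ≈ 1.62.
Method 2: p ≈ ln(0.001533/0.002514)/ln(0.002514/0.004121) ≈ 1.00.
Method 1 has the higher order (≈1.6 vs ≈1.0).

1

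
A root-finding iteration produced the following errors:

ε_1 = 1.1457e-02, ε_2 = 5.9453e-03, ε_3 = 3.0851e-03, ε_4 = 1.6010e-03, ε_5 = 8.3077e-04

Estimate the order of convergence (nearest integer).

1

Consecutive ratios: ε_5/ε_4 = 8.3077e-04/1.6010e-03 = 0.518907, ε_4/ε_3 = 1.6010e-03/3.0851e-03 = 0.518946.
p ≈ ln(0.518907)/ln(0.518946) = -0.6560/-0.6560 ≈ 1.00.
So the convergence is linear (order 1).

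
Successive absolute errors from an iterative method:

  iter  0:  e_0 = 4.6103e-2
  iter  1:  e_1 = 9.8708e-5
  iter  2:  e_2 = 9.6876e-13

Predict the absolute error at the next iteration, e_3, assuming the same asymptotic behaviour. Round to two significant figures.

9.2e-37

First estimate the order: p ≈ ln(e_2/e_1) / ln(e_1/e_0) = ln(9.6876e-13/9.8708e-5)/ln(9.8708e-5/4.6103e-2) = ln(9.8144e-09)/ln(0.00214103) ≈ 3.0000.
Then e_3 ≈ e_2·(e_2/e_1)^p = 9.6876e-13·(9.8144e-09)^3.0000 = 9.6876e-13·9.45347e-25 ≈ 9.158e-37.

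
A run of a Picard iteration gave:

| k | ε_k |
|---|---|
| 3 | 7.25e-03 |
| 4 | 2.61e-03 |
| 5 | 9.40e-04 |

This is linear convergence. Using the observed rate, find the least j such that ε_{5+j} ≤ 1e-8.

12

Rate ρ ≈ ε_5/ε_4 = 9.40e-04/2.61e-03 = 0.3602.
After j more steps, ε_{5+j} ≈ 9.40e-04·ρ^j; need ρ^j ≤ 1e-8/9.40e-04 = 1.06383e-05.
j ≥ ln(1.06383e-05)/ln(0.3602) = -11.4510/-1.02110 = 11.214.
So 12 more iterations are needed.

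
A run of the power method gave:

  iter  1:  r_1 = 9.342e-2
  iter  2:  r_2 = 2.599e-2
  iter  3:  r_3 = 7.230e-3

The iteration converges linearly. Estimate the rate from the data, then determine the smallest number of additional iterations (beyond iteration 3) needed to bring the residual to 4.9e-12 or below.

17

Rate ρ ≈ r_3/r_2 = 7.230e-3/2.599e-2 = 0.2782.
After j more steps, r_{3+j} ≈ 7.230e-3·ρ^j; need ρ^j ≤ 4.9e-12/7.230e-3 = 6.77732e-10.
j ≥ ln(6.77732e-10)/ln(0.2782) = -21.1123/-1.27941 = 16.502.
So 17 more iterations are needed.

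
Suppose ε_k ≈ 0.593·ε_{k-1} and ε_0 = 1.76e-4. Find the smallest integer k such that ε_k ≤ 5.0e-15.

After k steps, ε_k ≈ 1.76e-4·0.593^k.
Need 0.593^k ≤ 5.0e-15/1.76e-4 = 2.84091e-11.
k ≥ ln(2.84091e-11)/ln(0.593) = -24.2843/-0.52256 = 46.472.
Smallest integer k = 47.

47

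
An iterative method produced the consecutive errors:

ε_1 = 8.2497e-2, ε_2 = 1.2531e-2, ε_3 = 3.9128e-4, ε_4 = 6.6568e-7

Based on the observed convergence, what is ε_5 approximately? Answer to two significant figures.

First estimate the order: p ≈ ln(ε_4/ε_3) / ln(ε_3/ε_2) = ln(6.6568e-7/3.9128e-4)/ln(3.9128e-4/1.2531e-2) = ln(0.00170129)/ln(0.031225) ≈ 1.8394.
Then ε_5 ≈ ε_4·(ε_4/ε_3)^p = 6.6568e-7·(0.00170129)^1.8394 = 6.6568e-7·8.05923e-06 ≈ 5.365e-12.

5.4e-12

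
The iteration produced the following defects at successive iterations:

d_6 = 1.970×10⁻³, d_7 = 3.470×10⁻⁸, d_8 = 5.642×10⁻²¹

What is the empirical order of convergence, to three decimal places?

p ≈ ln(d_8/d_7) / ln(d_7/d_6)
  = ln(5.642×10⁻²¹/3.470×10⁻⁸) / ln(3.470×10⁻⁸/1.970×10⁻³)
  = ln(1.62594e-13) / ln(1.76142e-05)
  = -29.447520 / -10.946805 ≈ 2.690056

2.690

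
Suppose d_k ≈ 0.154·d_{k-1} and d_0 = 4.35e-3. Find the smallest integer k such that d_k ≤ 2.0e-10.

10

After k steps, d_k ≈ 4.35e-3·0.154^k.
Need 0.154^k ≤ 2.0e-10/4.35e-3 = 4.5977e-08.
k ≥ ln(4.5977e-08)/ln(0.154) = -16.8951/-1.87080 = 9.031.
Smallest integer k = 10.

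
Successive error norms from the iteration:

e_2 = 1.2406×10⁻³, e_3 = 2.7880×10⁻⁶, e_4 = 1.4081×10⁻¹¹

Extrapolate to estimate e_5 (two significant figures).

First estimate the order: p ≈ ln(e_4/e_3) / ln(e_3/e_2) = ln(1.4081×10⁻¹¹/2.7880×10⁻⁶)/ln(2.7880×10⁻⁶/1.2406×10⁻³) = ln(5.05057e-06)/ln(0.0022473) ≈ 2.0000.
Then e_5 ≈ e_4·(e_4/e_3)^p = 1.4081×10⁻¹¹·(5.05057e-06)^2.0000 = 1.4081×10⁻¹¹·2.55083e-11 ≈ 3.592e-22.

3.6e-22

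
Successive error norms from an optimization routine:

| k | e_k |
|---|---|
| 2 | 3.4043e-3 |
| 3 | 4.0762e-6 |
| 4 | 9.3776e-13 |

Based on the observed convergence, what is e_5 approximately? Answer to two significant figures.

First estimate the order: p ≈ ln(e_4/e_3) / ln(e_3/e_2) = ln(9.3776e-13/4.0762e-6)/ln(4.0762e-6/3.4043e-3) = ln(2.30057e-07)/ln(0.00119737) ≈ 2.2720.
Then e_5 ≈ e_4·(e_4/e_3)^p = 9.3776e-13·(2.30057e-07)^2.2720 = 9.3776e-13·8.28114e-16 ≈ 7.766e-28.

7.8e-28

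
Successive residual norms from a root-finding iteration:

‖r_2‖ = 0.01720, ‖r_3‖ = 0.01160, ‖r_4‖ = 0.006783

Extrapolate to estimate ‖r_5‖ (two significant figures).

3.3e-3

First estimate the order: p ≈ ln(‖r_4‖/‖r_3‖) / ln(‖r_3‖/‖r_2‖) = ln(0.006783/0.01160)/ln(0.01160/0.01720) = ln(0.584741)/ln(0.674419) ≈ 1.3622.
Then ‖r_5‖ ≈ ‖r_4‖·(‖r_4‖/‖r_3‖)^p = 0.006783·(0.584741)^1.3622 = 0.006783·0.481457 ≈ 0.003266.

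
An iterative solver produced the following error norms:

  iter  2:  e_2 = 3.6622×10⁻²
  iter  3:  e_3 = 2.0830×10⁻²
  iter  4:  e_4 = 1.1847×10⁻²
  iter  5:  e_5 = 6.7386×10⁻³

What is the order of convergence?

1

Consecutive ratios: e_5/e_4 = 6.7386×10⁻³/1.1847×10⁻² = 0.568802, e_4/e_3 = 1.1847×10⁻²/2.0830×10⁻² = 0.568747.
p ≈ ln(0.568802)/ln(0.568747) = -0.5642/-0.5643 ≈ 1.00.
So the convergence is linear (order 1).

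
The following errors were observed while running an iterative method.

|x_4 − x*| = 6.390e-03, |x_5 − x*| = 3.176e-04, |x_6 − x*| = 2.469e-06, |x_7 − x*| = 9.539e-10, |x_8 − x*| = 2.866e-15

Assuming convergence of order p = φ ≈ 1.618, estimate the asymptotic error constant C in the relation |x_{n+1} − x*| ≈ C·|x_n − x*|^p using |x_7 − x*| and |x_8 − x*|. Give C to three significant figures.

1.13

C ≈ |x_8 − x*| / |x_7 − x*|^1.618
  = 2.866e-15 / (9.539e-10)^1.618
  = 2.866e-15 / 2.54001e-15 ≈ 1.1283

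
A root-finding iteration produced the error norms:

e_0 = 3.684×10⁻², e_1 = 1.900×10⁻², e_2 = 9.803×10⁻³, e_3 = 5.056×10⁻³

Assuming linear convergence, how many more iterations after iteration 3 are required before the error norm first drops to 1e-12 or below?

Rate ρ ≈ e_3/e_2 = 5.056×10⁻³/9.803×10⁻³ = 0.5158.
After j more steps, e_{3+j} ≈ 5.056×10⁻³·ρ^j; need ρ^j ≤ 1e-12/5.056×10⁻³ = 1.97785e-10.
j ≥ ln(1.97785e-10)/ln(0.5158) = -22.3438/-0.66204 = 33.750.
So 34 more iterations are needed.

34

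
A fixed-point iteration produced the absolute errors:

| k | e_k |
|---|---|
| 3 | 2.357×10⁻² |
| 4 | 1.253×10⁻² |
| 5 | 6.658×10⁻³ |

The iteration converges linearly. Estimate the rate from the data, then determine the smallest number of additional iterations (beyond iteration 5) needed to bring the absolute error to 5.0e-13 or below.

Rate ρ ≈ e_5/e_4 = 6.658×10⁻³/1.253×10⁻² = 0.5314.
After j more steps, e_{5+j} ≈ 6.658×10⁻³·ρ^j; need ρ^j ≤ 5.0e-13/6.658×10⁻³ = 7.50976e-11.
j ≥ ln(7.50976e-11)/ln(0.5314) = -23.3122/-0.63224 = 36.872.
So 37 more iterations are needed.

37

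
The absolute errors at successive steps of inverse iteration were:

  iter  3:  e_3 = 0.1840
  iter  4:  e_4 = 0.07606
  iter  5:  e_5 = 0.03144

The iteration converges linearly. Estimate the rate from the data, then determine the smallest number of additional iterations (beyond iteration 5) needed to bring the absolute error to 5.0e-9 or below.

18

Rate ρ ≈ e_5/e_4 = 0.03144/0.07606 = 0.4134.
After j more steps, e_{5+j} ≈ 0.03144·ρ^j; need ρ^j ≤ 5.0e-9/0.03144 = 1.59033e-07.
j ≥ ln(1.59033e-07)/ln(0.4134) = -15.6542/-0.88334 = 17.722.
So 18 more iterations are needed.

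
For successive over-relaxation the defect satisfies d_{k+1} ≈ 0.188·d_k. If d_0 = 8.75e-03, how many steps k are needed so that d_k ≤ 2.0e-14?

After k steps, d_k ≈ 8.75e-03·0.188^k.
Need 0.188^k ≤ 2.0e-14/8.75e-03 = 2.28571e-12.
k ≥ ln(2.28571e-12)/ln(0.188) = -26.8043/-1.67131 = 16.038.
Smallest integer k = 17.

17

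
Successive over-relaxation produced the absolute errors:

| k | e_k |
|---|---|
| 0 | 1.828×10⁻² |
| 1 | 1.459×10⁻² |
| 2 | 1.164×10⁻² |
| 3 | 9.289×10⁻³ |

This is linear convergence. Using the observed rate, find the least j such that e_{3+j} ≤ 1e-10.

82

Rate ρ ≈ e_3/e_2 = 9.289×10⁻³/1.164×10⁻² = 0.7980.
After j more steps, e_{3+j} ≈ 9.289×10⁻³·ρ^j; need ρ^j ≤ 1e-10/9.289×10⁻³ = 1.07654e-08.
j ≥ ln(1.07654e-08)/ln(0.7980) = -18.3469/-0.22565 = 81.307.
So 82 more iterations are needed.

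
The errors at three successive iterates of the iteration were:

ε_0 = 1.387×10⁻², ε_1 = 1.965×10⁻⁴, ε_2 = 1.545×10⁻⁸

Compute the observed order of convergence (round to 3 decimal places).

2.220

p ≈ ln(ε_2/ε_1) / ln(ε_1/ε_0)
  = ln(1.545×10⁻⁸/1.965×10⁻⁴) / ln(1.965×10⁻⁴/1.387×10⁻²)
  = ln(7.8626e-05) / ln(0.0141673)
  = -9.450808 / -4.256819 ≈ 2.220157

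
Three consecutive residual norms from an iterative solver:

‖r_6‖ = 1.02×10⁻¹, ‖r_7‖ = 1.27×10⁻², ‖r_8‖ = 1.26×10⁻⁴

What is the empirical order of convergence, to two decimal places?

p ≈ ln(‖r_8‖/‖r_7‖) / ln(‖r_7‖/‖r_6‖)
  = ln(1.26×10⁻⁴/1.27×10⁻²) / ln(1.27×10⁻²/1.02×10⁻¹)
  = ln(0.00992126) / ln(0.12451)
  = -4.61308 / -2.08337 ≈ 2.21424

2.21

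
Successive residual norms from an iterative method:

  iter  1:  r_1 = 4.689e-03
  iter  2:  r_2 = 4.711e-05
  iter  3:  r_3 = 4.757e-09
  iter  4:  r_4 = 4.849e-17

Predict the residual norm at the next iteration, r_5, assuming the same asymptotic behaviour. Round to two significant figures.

First estimate the order: p ≈ ln(r_4/r_3) / ln(r_3/r_2) = ln(4.849e-17/4.757e-09)/ln(4.757e-09/4.711e-05) = ln(1.01934e-08)/ln(0.000100976) ≈ 2.0000.
Then r_5 ≈ r_4·(r_4/r_3)^p = 4.849e-17·(1.01934e-08)^2.0000 = 4.849e-17·1.03905e-16 ≈ 5.038e-33.

5.0e-33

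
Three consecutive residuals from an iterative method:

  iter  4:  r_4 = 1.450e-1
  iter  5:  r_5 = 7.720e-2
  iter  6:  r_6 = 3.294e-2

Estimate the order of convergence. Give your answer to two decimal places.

1.35

p ≈ ln(r_6/r_5) / ln(r_5/r_4)
  = ln(3.294e-2/7.720e-2) / ln(7.720e-2/1.450e-1)
  = ln(0.426684) / ln(0.532414)
  = -0.85171 / -0.63033 ≈ 1.35121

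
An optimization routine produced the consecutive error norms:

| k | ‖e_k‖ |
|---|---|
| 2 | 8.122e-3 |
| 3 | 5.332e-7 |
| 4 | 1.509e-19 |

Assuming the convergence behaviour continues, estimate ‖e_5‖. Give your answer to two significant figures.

3.4e-57

First estimate the order: p ≈ ln(‖e_4‖/‖e_3‖) / ln(‖e_3‖/‖e_2‖) = ln(1.509e-19/5.332e-7)/ln(5.332e-7/8.122e-3) = ln(2.83008e-13)/ln(6.56489e-05) ≈ 3.0000.
Then ‖e_5‖ ≈ ‖e_4‖·(‖e_4‖/‖e_3‖)^p = 1.509e-19·(2.83008e-13)^3.0000 = 1.509e-19·2.26671e-38 ≈ 3.42e-57.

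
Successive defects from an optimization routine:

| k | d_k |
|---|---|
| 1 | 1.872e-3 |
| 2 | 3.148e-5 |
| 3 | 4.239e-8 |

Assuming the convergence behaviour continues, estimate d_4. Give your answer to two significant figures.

First estimate the order: p ≈ ln(d_3/d_2) / ln(d_2/d_1) = ln(4.239e-8/3.148e-5)/ln(3.148e-5/1.872e-3) = ln(0.00134657)/ln(0.0168162) ≈ 1.6180.
Then d_4 ≈ d_3·(d_3/d_2)^p = 4.239e-8·(0.00134657)^1.6180 = 4.239e-8·2.26513e-05 ≈ 9.602e-13.

9.6e-13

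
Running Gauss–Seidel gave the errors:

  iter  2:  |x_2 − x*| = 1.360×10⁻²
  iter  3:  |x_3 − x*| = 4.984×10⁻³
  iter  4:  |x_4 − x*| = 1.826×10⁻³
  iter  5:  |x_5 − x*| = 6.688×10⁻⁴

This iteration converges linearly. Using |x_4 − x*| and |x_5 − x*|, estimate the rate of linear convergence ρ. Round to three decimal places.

ρ ≈ |x_5 − x*|/|x_4 − x*| = 6.688×10⁻⁴/1.826×10⁻³ = 0.36627

0.366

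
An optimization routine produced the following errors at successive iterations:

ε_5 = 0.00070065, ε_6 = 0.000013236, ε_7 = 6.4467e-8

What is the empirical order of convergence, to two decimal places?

1.34

p ≈ ln(ε_7/ε_6) / ln(ε_6/ε_5)
  = ln(6.4467e-8/0.000013236) / ln(0.000013236/0.00070065)
  = ln(0.00487058) / ln(0.018891)
  = -5.32454 / -3.96907 ≈ 1.34151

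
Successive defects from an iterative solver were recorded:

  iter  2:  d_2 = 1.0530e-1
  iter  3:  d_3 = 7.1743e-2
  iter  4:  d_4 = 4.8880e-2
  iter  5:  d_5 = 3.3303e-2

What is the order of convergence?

1

Consecutive ratios: d_5/d_4 = 3.3303e-2/4.8880e-2 = 0.681322, d_4/d_3 = 4.8880e-2/7.1743e-2 = 0.681321.
p ≈ ln(0.681322)/ln(0.681321) = -0.3837/-0.3837 ≈ 1.00.
So the convergence is linear (order 1).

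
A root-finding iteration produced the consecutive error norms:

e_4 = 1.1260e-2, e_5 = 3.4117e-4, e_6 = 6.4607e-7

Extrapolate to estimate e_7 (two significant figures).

8.5e-12

First estimate the order: p ≈ ln(e_6/e_5) / ln(e_5/e_4) = ln(6.4607e-7/3.4117e-4)/ln(3.4117e-4/1.1260e-2) = ln(0.00189369)/ln(0.0302993) ≈ 1.7929.
Then e_7 ≈ e_6·(e_6/e_5)^p = 6.4607e-7·(0.00189369)^1.7929 = 6.4607e-7·1.31367e-05 ≈ 8.487e-12.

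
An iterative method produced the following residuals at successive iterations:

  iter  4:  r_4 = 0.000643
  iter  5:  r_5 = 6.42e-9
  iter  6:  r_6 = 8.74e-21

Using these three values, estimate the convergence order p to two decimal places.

2.37

p ≈ ln(r_6/r_5) / ln(r_5/r_4)
  = ln(8.74e-21/6.42e-9) / ln(6.42e-9/0.000643)
  = ln(1.36137e-12) / ln(9.98445e-06)
  = -27.32253 / -11.51448 ≈ 2.37288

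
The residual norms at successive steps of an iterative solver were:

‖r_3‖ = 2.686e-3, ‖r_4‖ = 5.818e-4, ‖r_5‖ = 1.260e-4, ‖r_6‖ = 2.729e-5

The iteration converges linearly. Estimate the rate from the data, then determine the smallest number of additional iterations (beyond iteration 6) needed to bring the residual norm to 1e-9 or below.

7

Rate ρ ≈ ‖r_6‖/‖r_5‖ = 2.729e-5/1.260e-4 = 0.2166.
After j more steps, ‖r_{6+j}‖ ≈ 2.729e-5·ρ^j; need ρ^j ≤ 1e-9/2.729e-5 = 3.66435e-05.
j ≥ ln(3.66435e-05)/ln(0.2166) = -10.2143/-1.52970 = 6.677.
So 7 more iterations are needed.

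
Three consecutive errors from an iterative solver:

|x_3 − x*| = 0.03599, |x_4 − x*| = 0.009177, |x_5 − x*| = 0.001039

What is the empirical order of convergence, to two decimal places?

p ≈ ln(|x_5 − x*|/|x_4 − x*|) / ln(|x_4 − x*|/|x_3 − x*|)
  = ln(0.001039/0.009177) / ln(0.009177/0.03599)
  = ln(0.113218) / ln(0.254987)
  = -2.17844 / -1.36654 ≈ 1.59413

1.59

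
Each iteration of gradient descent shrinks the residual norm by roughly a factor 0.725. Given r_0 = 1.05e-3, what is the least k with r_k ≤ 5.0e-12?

After k steps, r_k ≈ 1.05e-3·0.725^k.
Need 0.725^k ≤ 5.0e-12/1.05e-3 = 4.7619e-09.
k ≥ ln(4.7619e-09)/ln(0.725) = -19.1626/-0.32158 = 59.589.
Smallest integer k = 60.

60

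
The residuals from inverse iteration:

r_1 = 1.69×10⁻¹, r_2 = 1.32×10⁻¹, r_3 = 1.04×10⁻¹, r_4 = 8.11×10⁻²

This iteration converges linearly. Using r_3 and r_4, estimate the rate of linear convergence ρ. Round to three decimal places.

0.780

ρ ≈ r_4/r_3 = 8.11×10⁻²/1.04×10⁻¹ = 0.77981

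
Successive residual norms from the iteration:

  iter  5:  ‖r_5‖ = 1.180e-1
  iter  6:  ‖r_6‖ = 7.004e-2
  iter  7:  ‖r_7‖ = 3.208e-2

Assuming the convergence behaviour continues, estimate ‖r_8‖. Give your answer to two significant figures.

First estimate the order: p ≈ ln(‖r_7‖/‖r_6‖) / ln(‖r_6‖/‖r_5‖) = ln(3.208e-2/7.004e-2)/ln(7.004e-2/1.180e-1) = ln(0.458024)/ln(0.593559) ≈ 1.4969.
Then ‖r_8‖ ≈ ‖r_7‖·(‖r_7‖/‖r_6‖)^p = 3.208e-2·(0.458024)^1.4969 = 3.208e-2·0.31073 ≈ 0.009968.

1.0e-2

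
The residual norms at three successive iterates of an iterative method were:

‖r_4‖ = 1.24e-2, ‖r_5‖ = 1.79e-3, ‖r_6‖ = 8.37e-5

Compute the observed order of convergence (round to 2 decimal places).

p ≈ ln(‖r_6‖/‖r_5‖) / ln(‖r_5‖/‖r_4‖)
  = ln(8.37e-5/1.79e-3) / ln(1.79e-3/1.24e-2)
  = ln(0.0467598) / ln(0.144355)
  = -3.06273 / -1.93548 ≈ 1.58241

1.58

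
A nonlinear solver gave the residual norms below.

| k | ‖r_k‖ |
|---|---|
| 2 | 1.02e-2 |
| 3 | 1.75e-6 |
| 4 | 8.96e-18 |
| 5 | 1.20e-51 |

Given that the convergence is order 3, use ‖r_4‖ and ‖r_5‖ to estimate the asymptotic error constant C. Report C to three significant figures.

C ≈ ‖r_5‖ / ‖r_4‖^3
  = 1.20e-51 / (8.96e-18)^3
  = 1.20e-51 / 7.19323e-52 ≈ 1.6682

1.67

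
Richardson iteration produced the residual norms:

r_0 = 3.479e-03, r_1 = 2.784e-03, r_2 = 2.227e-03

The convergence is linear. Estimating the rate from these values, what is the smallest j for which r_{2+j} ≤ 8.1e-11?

77

Rate ρ ≈ r_2/r_1 = 2.227e-03/2.784e-03 = 0.7999.
After j more steps, r_{2+j} ≈ 2.227e-03·ρ^j; need ρ^j ≤ 8.1e-11/2.227e-03 = 3.63718e-08.
j ≥ ln(3.63718e-08)/ln(0.7999) = -17.1295/-0.22327 = 76.721.
So 77 more iterations are needed.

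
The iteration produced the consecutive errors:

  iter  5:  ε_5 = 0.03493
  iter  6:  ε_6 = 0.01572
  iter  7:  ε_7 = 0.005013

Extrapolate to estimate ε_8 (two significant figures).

9.8e-4

First estimate the order: p ≈ ln(ε_7/ε_6) / ln(ε_6/ε_5) = ln(0.005013/0.01572)/ln(0.01572/0.03493) = ln(0.318893)/ln(0.450043) ≈ 1.4315.
Then ε_8 ≈ ε_7·(ε_7/ε_6)^p = 0.005013·(0.318893)^1.4315 = 0.005013·0.194746 ≈ 0.0009763.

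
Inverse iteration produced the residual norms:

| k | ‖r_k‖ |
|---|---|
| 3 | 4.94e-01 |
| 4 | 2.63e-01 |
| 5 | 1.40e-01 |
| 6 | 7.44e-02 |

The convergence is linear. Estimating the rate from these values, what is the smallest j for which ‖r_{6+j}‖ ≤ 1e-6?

18

Rate ρ ≈ ‖r_6‖/‖r_5‖ = 7.44e-02/1.40e-01 = 0.5314.
After j more steps, ‖r_{6+j}‖ ≈ 7.44e-02·ρ^j; need ρ^j ≤ 1e-6/7.44e-02 = 1.34409e-05.
j ≥ ln(1.34409e-05)/ln(0.5314) = -11.2172/-0.63224 = 17.742.
So 18 more iterations are needed.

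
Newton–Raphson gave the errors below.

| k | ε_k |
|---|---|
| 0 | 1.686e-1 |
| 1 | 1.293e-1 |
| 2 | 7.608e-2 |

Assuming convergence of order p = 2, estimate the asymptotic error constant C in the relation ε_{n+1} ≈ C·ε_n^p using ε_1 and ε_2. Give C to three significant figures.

4.55

C ≈ ε_2 / ε_1^2
  = 7.608e-2 / (1.293e-1)^2
  = 7.608e-2 / 0.0167185 ≈ 4.5507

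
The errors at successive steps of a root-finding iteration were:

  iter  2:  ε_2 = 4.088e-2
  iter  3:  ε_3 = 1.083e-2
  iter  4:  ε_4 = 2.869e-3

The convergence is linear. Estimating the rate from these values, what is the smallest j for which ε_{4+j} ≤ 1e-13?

19

Rate ρ ≈ ε_4/ε_3 = 2.869e-3/1.083e-2 = 0.2649.
After j more steps, ε_{4+j} ≈ 2.869e-3·ρ^j; need ρ^j ≤ 1e-13/2.869e-3 = 3.48554e-11.
j ≥ ln(3.48554e-11)/ln(0.2649) = -24.0798/-1.32840 = 18.127.
So 19 more iterations are needed.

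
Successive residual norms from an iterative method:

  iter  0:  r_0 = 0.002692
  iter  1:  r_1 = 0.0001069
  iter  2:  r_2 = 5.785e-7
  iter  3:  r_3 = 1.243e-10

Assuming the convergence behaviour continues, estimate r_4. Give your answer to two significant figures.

1.4e-16

First estimate the order: p ≈ ln(r_3/r_2) / ln(r_2/r_1) = ln(1.243e-10/5.785e-7)/ln(5.785e-7/0.0001069) = ln(0.000214866)/ln(0.0054116) ≈ 1.6182.
Then r_4 ≈ r_3·(r_3/r_2)^p = 1.243e-10·(0.000214866)^1.6182 = 1.243e-10·1.16068e-06 ≈ 1.443e-16.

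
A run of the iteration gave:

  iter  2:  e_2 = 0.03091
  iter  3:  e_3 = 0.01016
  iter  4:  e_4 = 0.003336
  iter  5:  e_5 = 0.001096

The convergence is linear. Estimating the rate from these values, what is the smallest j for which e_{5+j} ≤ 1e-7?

Rate ρ ≈ e_5/e_4 = 0.001096/0.003336 = 0.3285.
After j more steps, e_{5+j} ≈ 0.001096·ρ^j; need ρ^j ≤ 1e-7/0.001096 = 9.12409e-05.
j ≥ ln(9.12409e-05)/ln(0.3285) = -9.3020/-1.11322 = 8.356.
So 9 more iterations are needed.

9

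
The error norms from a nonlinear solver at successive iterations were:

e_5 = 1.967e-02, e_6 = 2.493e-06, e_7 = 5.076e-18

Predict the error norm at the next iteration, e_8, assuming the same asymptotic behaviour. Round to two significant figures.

First estimate the order: p ≈ ln(e_7/e_6) / ln(e_6/e_5) = ln(5.076e-18/2.493e-06)/ln(2.493e-06/1.967e-02) = ln(2.0361e-12)/ln(0.000126741) ≈ 3.0000.
Then e_8 ≈ e_7·(e_7/e_6)^p = 5.076e-18·(2.0361e-12)^3.0000 = 5.076e-18·8.44107e-36 ≈ 4.285e-53.

4.3e-53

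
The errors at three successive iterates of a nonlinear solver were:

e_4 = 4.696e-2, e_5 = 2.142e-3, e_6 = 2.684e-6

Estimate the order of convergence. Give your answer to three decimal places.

2.164

p ≈ ln(e_6/e_5) / ln(e_5/e_4)
  = ln(2.684e-6/2.142e-3) / ln(2.142e-3/4.696e-2)
  = ln(0.00125303) / ln(0.0456133)
  = -6.682191 / -3.087556 ≈ 2.164233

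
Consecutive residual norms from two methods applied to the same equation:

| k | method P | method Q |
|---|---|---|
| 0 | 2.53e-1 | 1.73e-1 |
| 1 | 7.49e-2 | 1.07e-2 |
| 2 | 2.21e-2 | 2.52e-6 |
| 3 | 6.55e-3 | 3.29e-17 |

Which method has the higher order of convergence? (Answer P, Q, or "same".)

Method P: p ≈ ln(6.55e-3/2.21e-2)/ln(2.21e-2/7.49e-2) ≈ 1.00.
Method Q: p ≈ ln(3.29e-17/2.52e-6)/ln(2.52e-6/1.07e-2) ≈ 3.00.
Method Q has the higher order (≈3.0 vs ≈1.0).

Q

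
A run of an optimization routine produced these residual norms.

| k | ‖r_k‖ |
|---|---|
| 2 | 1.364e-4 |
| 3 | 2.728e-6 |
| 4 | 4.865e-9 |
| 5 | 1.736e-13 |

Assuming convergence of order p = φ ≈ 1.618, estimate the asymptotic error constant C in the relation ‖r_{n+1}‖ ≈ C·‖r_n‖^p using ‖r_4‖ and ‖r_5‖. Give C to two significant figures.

C ≈ ‖r_5‖ / ‖r_4‖^1.618
  = 1.736e-13 / (4.865e-9)^1.618
  = 1.736e-13 / 3.54568e-14 ≈ 4.8961

4.9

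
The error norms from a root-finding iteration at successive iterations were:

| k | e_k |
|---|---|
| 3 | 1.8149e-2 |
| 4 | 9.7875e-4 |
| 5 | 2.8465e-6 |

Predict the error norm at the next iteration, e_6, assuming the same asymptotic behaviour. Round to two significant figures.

2.4e-11

First estimate the order: p ≈ ln(e_5/e_4) / ln(e_4/e_3) = ln(2.8465e-6/9.7875e-4)/ln(9.7875e-4/1.8149e-2) = ln(0.0029083)/ln(0.0539286) ≈ 2.0000.
Then e_6 ≈ e_5·(e_5/e_4)^p = 2.8465e-6·(0.0029083)^2.0000 = 2.8465e-6·8.45821e-06 ≈ 2.408e-11.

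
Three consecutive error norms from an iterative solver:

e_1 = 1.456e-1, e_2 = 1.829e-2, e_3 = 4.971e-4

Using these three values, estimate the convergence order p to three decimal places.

p ≈ ln(e_3/e_2) / ln(e_2/e_1)
  = ln(4.971e-4/1.829e-2) / ln(1.829e-2/1.456e-1)
  = ln(0.0271788) / ln(0.125618)
  = -3.605318 / -2.074510 ≈ 1.737913

1.738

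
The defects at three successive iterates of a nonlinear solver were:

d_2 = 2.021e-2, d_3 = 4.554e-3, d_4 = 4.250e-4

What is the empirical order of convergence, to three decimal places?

1.592

p ≈ ln(d_4/d_3) / ln(d_3/d_2)
  = ln(4.250e-4/4.554e-3) / ln(4.554e-3/2.021e-2)
  = ln(0.0933245) / ln(0.225334)
  = -2.371673 / -1.490172 ≈ 1.591543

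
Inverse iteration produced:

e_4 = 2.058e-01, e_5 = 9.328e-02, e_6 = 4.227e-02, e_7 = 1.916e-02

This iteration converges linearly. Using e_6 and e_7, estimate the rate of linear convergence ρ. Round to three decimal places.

ρ ≈ e_7/e_6 = 1.916e-02/4.227e-02 = 0.45328

0.453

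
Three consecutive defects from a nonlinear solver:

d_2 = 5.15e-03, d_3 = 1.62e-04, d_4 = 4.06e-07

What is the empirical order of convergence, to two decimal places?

p ≈ ln(d_4/d_3) / ln(d_3/d_2)
  = ln(4.06e-07/1.62e-04) / ln(1.62e-04/5.15e-03)
  = ln(0.00250617) / ln(0.0314563)
  = -5.98900 / -3.45916 ≈ 1.73135

1.73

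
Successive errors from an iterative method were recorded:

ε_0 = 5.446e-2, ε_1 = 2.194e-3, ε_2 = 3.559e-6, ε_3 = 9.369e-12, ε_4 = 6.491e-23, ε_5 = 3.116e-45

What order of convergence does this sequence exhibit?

Consecutive ratios: ε_5/ε_4 = 3.116e-45/6.491e-23 = 4.80049e-23, ε_4/ε_3 = 6.491e-23/9.369e-12 = 6.92817e-12.
p ≈ ln(4.80049e-23)/ln(6.92817e-12) = -51.3907/-25.6954 ≈ 2.00.
So the convergence is quadratic (order 2).

2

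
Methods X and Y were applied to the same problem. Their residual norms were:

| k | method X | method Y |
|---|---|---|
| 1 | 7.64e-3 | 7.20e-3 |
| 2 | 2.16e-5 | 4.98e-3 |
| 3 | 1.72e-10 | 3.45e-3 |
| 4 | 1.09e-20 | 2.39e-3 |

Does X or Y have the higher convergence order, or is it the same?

X

Method X: p ≈ ln(1.09e-20/1.72e-10)/ln(1.72e-10/2.16e-5) ≈ 2.00.
Method Y: p ≈ ln(2.39e-3/3.45e-3)/ln(3.45e-3/4.98e-3) ≈ 1.00.
Method X has the higher order (≈2.0 vs ≈1.0).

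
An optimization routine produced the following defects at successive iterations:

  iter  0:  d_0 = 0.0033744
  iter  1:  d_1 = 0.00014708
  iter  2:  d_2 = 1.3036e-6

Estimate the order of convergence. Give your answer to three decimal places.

1.508

p ≈ ln(d_2/d_1) / ln(d_1/d_0)
  = ln(1.3036e-6/0.00014708) / ln(0.00014708/0.0033744)
  = ln(0.0088632) / ln(0.043587)
  = -4.725847 / -3.132996 ≈ 1.508411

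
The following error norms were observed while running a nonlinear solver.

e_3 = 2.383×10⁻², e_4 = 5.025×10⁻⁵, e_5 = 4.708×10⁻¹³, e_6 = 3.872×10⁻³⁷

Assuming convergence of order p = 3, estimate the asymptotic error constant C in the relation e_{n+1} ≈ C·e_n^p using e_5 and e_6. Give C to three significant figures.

C ≈ e_6 / e_5^3
  = 3.872×10⁻³⁷ / (4.708×10⁻¹³)^3
  = 3.872×10⁻³⁷ / 1.04354e-37 ≈ 3.7104

3.71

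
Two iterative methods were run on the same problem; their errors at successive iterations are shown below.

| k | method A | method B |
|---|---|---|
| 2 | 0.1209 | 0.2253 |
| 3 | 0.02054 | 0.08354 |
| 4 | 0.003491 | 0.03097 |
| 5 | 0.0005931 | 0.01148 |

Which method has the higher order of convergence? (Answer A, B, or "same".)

Method A: p ≈ ln(0.0005931/0.003491)/ln(0.003491/0.02054) ≈ 1.00.
Method B: p ≈ ln(0.01148/0.03097)/ln(0.03097/0.08354) ≈ 1.00.
Both orders ≈ 1.0 — effectively the same.

same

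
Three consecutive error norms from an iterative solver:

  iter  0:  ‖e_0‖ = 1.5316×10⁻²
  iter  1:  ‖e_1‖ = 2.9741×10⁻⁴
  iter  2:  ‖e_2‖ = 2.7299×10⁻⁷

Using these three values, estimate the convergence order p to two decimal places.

p ≈ ln(‖e_2‖/‖e_1‖) / ln(‖e_1‖/‖e_0‖)
  = ln(2.7299×10⁻⁷/2.9741×10⁻⁴) / ln(2.9741×10⁻⁴/1.5316×10⁻²)
  = ln(0.000917891) / ln(0.0194183)
  = -6.99343 / -3.94154 ≈ 1.77429

1.77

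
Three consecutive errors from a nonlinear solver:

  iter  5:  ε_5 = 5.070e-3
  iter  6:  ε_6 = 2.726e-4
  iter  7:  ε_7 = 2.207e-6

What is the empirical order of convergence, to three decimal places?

1.648

p ≈ ln(ε_7/ε_6) / ln(ε_6/ε_5)
  = ln(2.207e-6/2.726e-4) / ln(2.726e-4/5.070e-3)
  = ln(0.00809611) / ln(0.0537673)
  = -4.816372 / -2.923090 ≈ 1.647699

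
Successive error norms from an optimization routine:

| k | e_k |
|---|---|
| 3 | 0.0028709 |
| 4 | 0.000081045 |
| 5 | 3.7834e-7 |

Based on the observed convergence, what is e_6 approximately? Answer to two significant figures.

First estimate the order: p ≈ ln(e_5/e_4) / ln(e_4/e_3) = ln(3.7834e-7/0.000081045)/ln(0.000081045/0.0028709) = ln(0.00466827)/ln(0.0282298) ≈ 1.5045.
Then e_6 ≈ e_5·(e_5/e_4)^p = 3.7834e-7·(0.00466827)^1.5045 = 3.7834e-7·0.000311347 ≈ 1.178e-10.

1.2e-10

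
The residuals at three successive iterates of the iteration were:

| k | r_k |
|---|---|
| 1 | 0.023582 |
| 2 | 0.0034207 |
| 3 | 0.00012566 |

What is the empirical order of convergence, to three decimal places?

p ≈ ln(r_3/r_2) / ln(r_2/r_1)
  = ln(0.00012566/0.0034207) / ln(0.0034207/0.023582)
  = ln(0.0367352) / ln(0.145056)
  = -3.304020 / -1.930635 ≈ 1.711364

1.711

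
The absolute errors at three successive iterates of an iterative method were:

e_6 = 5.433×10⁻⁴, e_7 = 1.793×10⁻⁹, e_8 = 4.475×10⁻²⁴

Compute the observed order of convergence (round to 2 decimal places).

p ≈ ln(e_8/e_7) / ln(e_7/e_6)
  = ln(4.475×10⁻²⁴/1.793×10⁻⁹) / ln(1.793×10⁻⁹/5.433×10⁻⁴)
  = ln(2.49582e-15) / ln(3.3002e-06)
  = -33.62416 / -12.62153 ≈ 2.66403

2.66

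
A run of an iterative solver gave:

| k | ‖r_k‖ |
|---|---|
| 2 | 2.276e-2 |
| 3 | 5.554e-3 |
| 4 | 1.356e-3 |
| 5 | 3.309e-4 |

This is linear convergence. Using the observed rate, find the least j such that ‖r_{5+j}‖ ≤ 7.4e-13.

15

Rate ρ ≈ ‖r_5‖/‖r_4‖ = 3.309e-4/1.356e-3 = 0.2440.
After j more steps, ‖r_{5+j}‖ ≈ 3.309e-4·ρ^j; need ρ^j ≤ 7.4e-13/3.309e-4 = 2.23633e-09.
j ≥ ln(2.23633e-09)/ln(0.2440) = -19.9184/-1.41059 = 14.121.
So 15 more iterations are needed.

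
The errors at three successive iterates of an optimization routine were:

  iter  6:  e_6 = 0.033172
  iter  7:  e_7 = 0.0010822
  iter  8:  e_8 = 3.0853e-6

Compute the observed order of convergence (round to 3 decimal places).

p ≈ ln(e_8/e_7) / ln(e_7/e_6)
  = ln(3.0853e-6/0.0010822) / ln(0.0010822/0.033172)
  = ln(0.00285095) / ln(0.0326239)
  = -5.860103 / -3.422710 ≈ 1.712124

1.712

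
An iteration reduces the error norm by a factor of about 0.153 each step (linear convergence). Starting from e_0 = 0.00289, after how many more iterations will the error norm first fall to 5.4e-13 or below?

12

After k steps, e_k ≈ 0.00289·0.153^k.
Need 0.153^k ≤ 5.4e-13/0.00289 = 1.86851e-10.
k ≥ ln(1.86851e-10)/ln(0.153) = -22.4007/-1.87732 = 11.932.
Smallest integer k = 12.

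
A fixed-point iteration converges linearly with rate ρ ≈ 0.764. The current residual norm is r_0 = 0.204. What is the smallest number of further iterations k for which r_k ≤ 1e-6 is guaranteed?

46

After k steps, r_k ≈ 0.204·0.764^k.
Need 0.764^k ≤ 1e-6/0.204 = 4.90196e-06.
k ≥ ln(4.90196e-06)/ln(0.764) = -12.2259/-0.26919 = 45.417.
Smallest integer k = 46.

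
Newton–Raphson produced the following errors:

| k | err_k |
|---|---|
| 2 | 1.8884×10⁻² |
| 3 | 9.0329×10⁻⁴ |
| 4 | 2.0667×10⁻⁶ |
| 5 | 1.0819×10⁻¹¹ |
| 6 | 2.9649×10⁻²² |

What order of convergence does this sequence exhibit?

2

Consecutive ratios: err_6/err_5 = 2.9649×10⁻²²/1.0819×10⁻¹¹ = 2.74046e-11, err_5/err_4 = 1.0819×10⁻¹¹/2.0667×10⁻⁶ = 5.23492e-06.
p ≈ ln(2.74046e-11)/ln(5.23492e-06) = -24.3203/-12.1602 ≈ 2.00.
So the convergence is quadratic (order 2).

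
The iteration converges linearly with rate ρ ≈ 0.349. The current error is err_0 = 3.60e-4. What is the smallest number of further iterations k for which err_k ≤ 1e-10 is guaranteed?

15

After k steps, err_k ≈ 3.60e-4·0.349^k.
Need 0.349^k ≤ 1e-10/3.60e-4 = 2.77778e-07.
k ≥ ln(2.77778e-07)/ln(0.349) = -15.0964/-1.05268 = 14.341.
Smallest integer k = 15.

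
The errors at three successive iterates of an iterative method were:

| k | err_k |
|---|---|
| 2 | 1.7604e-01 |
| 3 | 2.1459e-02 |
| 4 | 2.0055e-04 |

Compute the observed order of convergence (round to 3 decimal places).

p ≈ ln(err_4/err_3) / ln(err_3/err_2)
  = ln(2.0055e-04/2.1459e-02) / ln(2.1459e-02/1.7604e-01)
  = ln(0.00934573) / ln(0.121898)
  = -4.672836 / -2.104571 ≈ 2.220327

2.220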